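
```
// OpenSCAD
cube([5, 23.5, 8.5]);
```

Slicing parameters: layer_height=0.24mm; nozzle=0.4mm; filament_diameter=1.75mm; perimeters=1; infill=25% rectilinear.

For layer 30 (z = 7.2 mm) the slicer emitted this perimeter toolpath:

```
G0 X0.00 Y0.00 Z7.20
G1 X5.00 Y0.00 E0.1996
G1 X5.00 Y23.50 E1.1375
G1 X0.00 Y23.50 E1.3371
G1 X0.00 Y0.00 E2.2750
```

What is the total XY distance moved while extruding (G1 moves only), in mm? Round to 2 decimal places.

57.00 mm

Sum the Euclidean lengths of each G1 segment: total = 57.00 mm.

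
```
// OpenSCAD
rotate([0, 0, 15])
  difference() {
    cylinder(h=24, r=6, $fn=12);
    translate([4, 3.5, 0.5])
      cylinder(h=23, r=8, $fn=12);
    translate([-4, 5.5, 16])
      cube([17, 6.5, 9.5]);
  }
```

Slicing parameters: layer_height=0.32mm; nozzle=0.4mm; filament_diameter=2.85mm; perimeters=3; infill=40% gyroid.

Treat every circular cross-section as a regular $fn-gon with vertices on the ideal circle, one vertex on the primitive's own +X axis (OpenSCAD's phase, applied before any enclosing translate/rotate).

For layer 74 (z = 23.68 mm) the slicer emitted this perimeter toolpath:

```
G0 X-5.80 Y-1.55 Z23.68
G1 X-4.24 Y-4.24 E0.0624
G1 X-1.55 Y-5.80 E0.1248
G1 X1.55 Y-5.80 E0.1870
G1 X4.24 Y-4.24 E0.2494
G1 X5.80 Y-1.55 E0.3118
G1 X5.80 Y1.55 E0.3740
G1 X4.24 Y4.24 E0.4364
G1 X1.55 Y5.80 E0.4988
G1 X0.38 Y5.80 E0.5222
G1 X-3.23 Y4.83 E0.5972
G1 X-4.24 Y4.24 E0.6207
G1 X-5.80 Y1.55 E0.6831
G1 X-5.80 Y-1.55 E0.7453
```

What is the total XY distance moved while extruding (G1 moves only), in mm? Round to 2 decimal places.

37.15 mm

Sum the Euclidean lengths of each G1 segment: total = 37.15 mm.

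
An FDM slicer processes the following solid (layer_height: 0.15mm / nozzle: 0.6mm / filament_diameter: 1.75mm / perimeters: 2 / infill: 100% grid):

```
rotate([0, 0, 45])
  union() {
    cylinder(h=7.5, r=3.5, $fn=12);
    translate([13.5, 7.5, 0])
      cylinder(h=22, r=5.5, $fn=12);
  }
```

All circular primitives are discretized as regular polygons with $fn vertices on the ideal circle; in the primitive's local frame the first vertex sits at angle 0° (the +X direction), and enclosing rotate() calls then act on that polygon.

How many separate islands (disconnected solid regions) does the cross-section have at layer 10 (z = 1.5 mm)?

At z = 1.5 mm: the r=3.5 cylinder contributes a regular 12-gon of circumradius 3.5; the r=5.5 cylinder at (13.5, 7.5) gives a regular 12-gon of circumradius 5.5 (constant along its height); Taking the union: the 2 present regions are separate (no shared area or edge), so areas and boundary lengths simply add and each stays a separate island — 2 connected regions; (rotated 45° about Z; rotation is an isometry so areas/perimeters/island counts are preserved). Overall, the cross-section has 2 separate islands. Island count = 2.

2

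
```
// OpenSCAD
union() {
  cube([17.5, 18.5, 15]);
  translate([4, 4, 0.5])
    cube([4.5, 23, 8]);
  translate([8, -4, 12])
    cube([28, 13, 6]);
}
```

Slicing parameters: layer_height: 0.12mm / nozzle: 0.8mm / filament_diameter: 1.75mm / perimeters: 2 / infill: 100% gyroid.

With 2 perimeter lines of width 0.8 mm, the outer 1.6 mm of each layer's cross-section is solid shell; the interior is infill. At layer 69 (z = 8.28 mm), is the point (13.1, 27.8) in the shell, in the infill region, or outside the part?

outside

At z = 8.28 mm: the cube (footprint 17.5×18.5) is included at this height; the 4.5×23 cube at (4, 4) contributes its full rectangle; the cube at (8, -4) is not intersected at this z (z outside [12, 18]); Merging all regions: the regions partially overlap (shared area 65.25 mm²), so overlapping operands fuse into one piece — 1 connected region. Overall, the cross-section is a single solid region. The nearest boundary edge runs (4.00, 27.00)→(8.50, 27.00); distance from the point to it = 4.67 mm. The point is not inside any of the regions above, so it lies outside the cross-section (4.67 mm from the nearest boundary).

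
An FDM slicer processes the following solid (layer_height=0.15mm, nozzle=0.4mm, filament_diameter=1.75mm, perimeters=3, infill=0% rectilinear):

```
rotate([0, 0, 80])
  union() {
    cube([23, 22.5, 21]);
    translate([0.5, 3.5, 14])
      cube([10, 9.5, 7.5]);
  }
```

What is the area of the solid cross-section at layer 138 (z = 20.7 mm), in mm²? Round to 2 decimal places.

At z = 20.7 mm: the cube (footprint 23×22.5) is included at this height (area 517.50 mm²); the cube at (0.5, 3.5) is present — its section is the full 10×9.5 rectangle (area 95.00 mm²); Combining (union): the 10×9.5 cube at (0.5, 3.5) lies entirely inside the 23×22.5 cube, so the union is just the 23×22.5 cube — area = 517.50 mm²; (rotated 80° about Z; rotation is an isometry so areas/perimeters/island counts are preserved). Overall, the cross-section is a single solid region. Net area = 517.50 mm².

517.50 mm²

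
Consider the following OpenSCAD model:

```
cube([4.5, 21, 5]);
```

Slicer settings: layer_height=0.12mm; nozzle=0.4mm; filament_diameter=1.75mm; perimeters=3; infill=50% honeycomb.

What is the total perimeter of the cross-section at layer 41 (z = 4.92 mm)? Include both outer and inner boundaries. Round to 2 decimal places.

At z = 4.92 mm: the cube (footprint 4.5×21) is included at this height (perimeter 51.00 mm). Overall, the cross-section is a single solid region. Total boundary length (outer) = 51.00 mm.

51.00 mm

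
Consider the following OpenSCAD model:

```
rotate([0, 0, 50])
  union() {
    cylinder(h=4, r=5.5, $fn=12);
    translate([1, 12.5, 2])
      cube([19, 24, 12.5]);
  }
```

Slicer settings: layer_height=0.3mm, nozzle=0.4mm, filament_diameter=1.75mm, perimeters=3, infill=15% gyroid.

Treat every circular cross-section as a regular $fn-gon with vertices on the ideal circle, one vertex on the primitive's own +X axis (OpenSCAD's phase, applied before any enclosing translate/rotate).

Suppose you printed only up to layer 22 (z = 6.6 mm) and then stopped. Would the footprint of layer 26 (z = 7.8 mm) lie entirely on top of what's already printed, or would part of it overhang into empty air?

Compare the two slices. At z = 6.6: the cylinder does not reach this height (z outside [0, 4]); the cube at (1, 12.5) is present — its section is the full 19×24 rectangle (area 456.00 mm²); Taking the union: only the 19×24 cube at (1, 12.5) is present, so the union is just that shape — area = 456.00 mm²; (rotated 50° about Z; rotation is an isometry so areas/perimeters/island counts are preserved). At z = 7.8: the cylinder is not intersected at this z (z outside [0, 4]); the 19×24 cube at (1, 12.5) contributes its full rectangle (area 456.00 mm²); Combining (union): only the 19×24 cube at (1, 12.5) is present, so the union is just that shape — area = 456.00 mm²; (whole slice rotated 50° about Z — lengths, areas and connectivity unchanged). Checking containment: the cross-section at z = 7.8 is a subset of the cross-section at z = 6.6.

entirely on top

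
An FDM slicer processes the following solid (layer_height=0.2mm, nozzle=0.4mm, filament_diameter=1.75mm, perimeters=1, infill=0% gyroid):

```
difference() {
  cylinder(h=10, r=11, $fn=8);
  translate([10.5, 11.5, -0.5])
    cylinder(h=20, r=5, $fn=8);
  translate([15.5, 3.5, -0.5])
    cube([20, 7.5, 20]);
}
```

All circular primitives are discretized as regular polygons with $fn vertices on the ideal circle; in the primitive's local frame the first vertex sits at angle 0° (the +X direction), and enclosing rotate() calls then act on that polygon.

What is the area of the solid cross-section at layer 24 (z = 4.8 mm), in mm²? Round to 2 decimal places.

At z = 4.8 mm: the r=11 cylinder contributes a regular 8-gon of circumradius 11 (area = (8/2)·11.000²·sin(360°/8) = 342.24 mm²); the cylinder at (10.5, 11.5): section is a regular 8-gon, circumradius r=5 (area = (8/2)·5.000²·sin(360°/8) = 70.71 mm²); the 20×7.5 cube at (15.5, 3.5) contributes its full rectangle (area 150.00 mm²); Subtracting the remaining from the first: starting from the r=11 cylinder (342.24 mm²), the r=5 cylinder at (10.5, 11.5) partially overlaps it — only the 0.13 mm² overlap (of its 70.71 mm²) is removed, clipping the outline; the 20×7.5 cube at (15.5, 3.5) misses the remaining region (no effect) — area = 342.11 mm². Overall, the cross-section is a single solid region. Net area = 342.11 mm².

342.11 mm²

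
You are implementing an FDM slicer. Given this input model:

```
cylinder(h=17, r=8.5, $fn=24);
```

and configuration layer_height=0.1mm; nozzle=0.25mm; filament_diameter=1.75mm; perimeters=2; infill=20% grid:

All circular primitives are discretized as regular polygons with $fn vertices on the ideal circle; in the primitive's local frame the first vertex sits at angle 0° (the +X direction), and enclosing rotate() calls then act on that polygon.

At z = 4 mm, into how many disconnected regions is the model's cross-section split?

1

At z = 4 mm: the r=8.5 cylinder gives a regular 24-gon of circumradius 8.5 (constant along its height). The result has 1 disconnected region.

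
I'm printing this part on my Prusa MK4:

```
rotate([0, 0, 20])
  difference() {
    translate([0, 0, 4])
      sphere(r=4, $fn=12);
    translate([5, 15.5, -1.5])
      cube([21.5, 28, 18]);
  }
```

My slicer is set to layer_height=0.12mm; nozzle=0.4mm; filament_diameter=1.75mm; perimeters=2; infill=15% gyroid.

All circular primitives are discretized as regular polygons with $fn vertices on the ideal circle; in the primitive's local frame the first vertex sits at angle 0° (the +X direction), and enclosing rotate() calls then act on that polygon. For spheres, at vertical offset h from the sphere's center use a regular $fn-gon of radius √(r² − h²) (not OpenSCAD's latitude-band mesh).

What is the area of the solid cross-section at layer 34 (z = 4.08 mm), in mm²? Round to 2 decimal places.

At z = 4.08 mm: the r=4 sphere contributes a regular 12-gon of circumradius √(4²−0.08²) = 3.999 (area = (12/2)·3.999²·sin(360°/12) = 47.98 mm²); the cube at (5, 15.5) (footprint 21.5×28) is included at this height (area 602.00 mm²); Subtracting the remaining from the first: starting from the r=4 sphere (47.98 mm²), the 21.5×28 cube at (5, 15.5) misses the remaining region (no effect) — area = 47.98 mm²; (whole slice rotated 20° about Z — lengths, areas and connectivity unchanged). Overall, the cross-section is a single solid region. Net area = 47.98 mm².

47.98 mm²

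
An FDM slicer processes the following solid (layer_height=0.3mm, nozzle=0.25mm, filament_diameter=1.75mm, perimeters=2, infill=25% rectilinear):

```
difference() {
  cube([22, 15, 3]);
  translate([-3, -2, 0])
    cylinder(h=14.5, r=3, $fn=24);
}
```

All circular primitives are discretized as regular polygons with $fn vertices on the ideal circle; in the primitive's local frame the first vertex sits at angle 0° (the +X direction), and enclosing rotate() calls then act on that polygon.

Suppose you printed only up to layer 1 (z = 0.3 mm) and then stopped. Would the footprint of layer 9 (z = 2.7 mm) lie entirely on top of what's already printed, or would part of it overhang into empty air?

Compare the two slices. At z = 0.3: the cube is present — its section is the full 22×15 rectangle (area 330.00 mm²); the r=3 cylinder at (-3, -2) contributes a regular 24-gon of circumradius 3 (area = (24/2)·3.000²·sin(360°/24) = 27.95 mm²); Subtracting the remaining from the first: starting from the 22×15 cube (330.00 mm²), the r=3 cylinder at (-3, -2) misses the remaining region (no effect) — area = 330.00 mm². At z = 2.7: the 22×15 cube contributes its full rectangle (area 330.00 mm²); the r=3 cylinder at (-3, -2) contributes a regular 24-gon of circumradius 3 (area = (24/2)·3.000²·sin(360°/24) = 27.95 mm²); Taking the first minus the rest: starting from the 22×15 cube (330.00 mm²), the r=3 cylinder at (-3, -2) misses the remaining region (no effect) — area = 330.00 mm². Checking containment: the cross-section at z = 2.7 is a subset of the cross-section at z = 0.3.

entirely on top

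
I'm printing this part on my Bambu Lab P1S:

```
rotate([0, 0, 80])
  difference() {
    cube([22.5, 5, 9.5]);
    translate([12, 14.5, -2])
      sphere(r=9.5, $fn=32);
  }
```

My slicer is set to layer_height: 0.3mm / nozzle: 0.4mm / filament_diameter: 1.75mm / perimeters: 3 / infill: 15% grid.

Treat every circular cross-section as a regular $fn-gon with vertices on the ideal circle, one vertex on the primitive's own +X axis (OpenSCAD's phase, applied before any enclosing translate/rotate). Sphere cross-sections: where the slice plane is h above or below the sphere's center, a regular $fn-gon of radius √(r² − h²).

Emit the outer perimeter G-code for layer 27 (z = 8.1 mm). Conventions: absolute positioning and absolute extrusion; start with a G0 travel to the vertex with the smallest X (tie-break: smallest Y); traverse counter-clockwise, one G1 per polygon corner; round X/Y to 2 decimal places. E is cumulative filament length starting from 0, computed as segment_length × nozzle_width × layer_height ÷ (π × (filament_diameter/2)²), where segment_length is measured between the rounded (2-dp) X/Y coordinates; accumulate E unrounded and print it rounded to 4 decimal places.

G0 X-4.92 Y0.87 Z8.10
G1 X0.00 Y0.00 E0.2493
G1 X3.91 Y22.16 E1.3719
G1 X-1.02 Y23.03 E1.6217
G1 X-4.92 Y0.87 E2.7442

At z = 8.1 mm: the cube (footprint 22.5×5) is included at this height; the sphere at (12, 14.5) is absent (|z−center|=10.100 > r=9.5); After the difference (first − rest): none of the subtracted shapes is present at this height, so the 22.5×5 cube is unchanged — 1 connected region; (whole slice rotated 80° about Z — lengths, areas and connectivity unchanged). The outline is a single polygon with 4 vertices. Extrusion per mm of travel: 0.4 × 0.3 / (π × 0.875²) = 0.049890. Accumulating E over each segment gives final E = 2.7442.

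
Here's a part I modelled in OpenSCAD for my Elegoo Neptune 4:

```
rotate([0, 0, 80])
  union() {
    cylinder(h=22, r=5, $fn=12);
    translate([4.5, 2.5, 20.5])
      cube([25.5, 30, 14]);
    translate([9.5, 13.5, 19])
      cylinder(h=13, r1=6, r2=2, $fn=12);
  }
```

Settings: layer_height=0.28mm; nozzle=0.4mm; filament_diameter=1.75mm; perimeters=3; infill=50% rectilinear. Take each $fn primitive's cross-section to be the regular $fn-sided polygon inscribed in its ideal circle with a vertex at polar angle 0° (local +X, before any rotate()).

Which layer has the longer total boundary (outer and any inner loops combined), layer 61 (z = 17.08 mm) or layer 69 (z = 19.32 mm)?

layer 69 (z = 19.32 mm)

Layer 61 (z = 17.08): the r=5 cylinder contributes a regular 12-gon of circumradius 5 (perimeter = 2·12·5.000·sin(180°/12) = 31.06 mm); the cube at (4.5, 2.5) is not intersected at this z (z outside [20.5, 34.5]); the cone at (9.5, 13.5) is not intersected at this z (z outside [19, 32]); Merging all regions: only the r=5 cylinder is present, so the union is just that shape — boundary = 31.06 mm; (rotated 80° about Z; rotation is an isometry so areas/perimeters/island counts are preserved). So its perimeter = 31.06 mm. Layer 69 (z = 19.32): the r=5 cylinder gives a regular 12-gon of circumradius 5 (constant along its height) (perimeter = 2·12·5.000·sin(180°/12) = 31.06 mm); the cube at (4.5, 2.5) is not intersected at this z (z outside [20.5, 34.5]); the cone at (9.5, 13.5) (r1=6→r2=2) has section circumradius 5.902 here — a regular 12-gon (perimeter = 2·12·5.902·sin(180°/12) = 36.66 mm); Taking the union: the 2 present regions are separate (no shared area or edge), so areas and boundary lengths simply add and each stays a separate island — boundary = 67.72 mm; (rotated 80° about Z; rotation is an isometry so areas/perimeters/island counts are preserved). So its perimeter = 67.72 mm. Layer 69 is larger (67.72 vs 31.06 mm).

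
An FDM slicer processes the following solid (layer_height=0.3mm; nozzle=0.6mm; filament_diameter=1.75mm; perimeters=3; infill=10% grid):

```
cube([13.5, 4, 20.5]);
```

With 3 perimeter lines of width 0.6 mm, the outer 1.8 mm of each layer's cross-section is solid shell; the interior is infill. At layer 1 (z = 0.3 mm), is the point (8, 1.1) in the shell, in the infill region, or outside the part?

At z = 0.3 mm: the cube (footprint 13.5×4) is included at this height. Overall, the cross-section is a single solid region. The nearest boundary edge runs (0.00, 0.00)→(13.50, 0.00); distance from the point to it = 1.10 mm. The point is inside the cross-section, 1.10 mm from the nearest boundary — within the 1.8 mm shell band (3 × 0.6).

shell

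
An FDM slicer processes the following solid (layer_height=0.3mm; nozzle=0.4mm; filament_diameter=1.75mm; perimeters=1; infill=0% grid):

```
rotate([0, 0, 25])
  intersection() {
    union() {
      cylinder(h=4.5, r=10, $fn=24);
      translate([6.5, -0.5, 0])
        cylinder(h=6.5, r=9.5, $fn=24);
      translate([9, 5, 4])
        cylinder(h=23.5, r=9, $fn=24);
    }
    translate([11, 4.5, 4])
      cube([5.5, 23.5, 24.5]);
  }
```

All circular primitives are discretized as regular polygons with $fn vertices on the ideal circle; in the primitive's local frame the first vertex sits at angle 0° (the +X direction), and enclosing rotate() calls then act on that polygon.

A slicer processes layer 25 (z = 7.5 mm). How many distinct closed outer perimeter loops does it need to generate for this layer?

1

At z = 7.5 mm: the cylinder is not intersected at this z (z outside [0, 4.5]); the cylinder at (6.5, -0.5) is not intersected at this z (z outside [0, 6.5]); the r=9 cylinder at (9, 5) gives a regular 24-gon of circumradius 9 (constant along its height); Combining (union): only the r=9 cylinder at (9, 5) is present, so the union is just that shape — 1 connected region; the 5.5×23.5 cube at (11, 4.5) contributes its full rectangle; Keeping only the common overlap: the 5.5×23.5 cube at (11, 4.5) partially overlaps that combined region; clipping to the common part keeps 43.10 mm² — 1 connected region; (whole slice rotated 25° about Z — lengths, areas and connectivity unchanged). The result has 1 disconnected region.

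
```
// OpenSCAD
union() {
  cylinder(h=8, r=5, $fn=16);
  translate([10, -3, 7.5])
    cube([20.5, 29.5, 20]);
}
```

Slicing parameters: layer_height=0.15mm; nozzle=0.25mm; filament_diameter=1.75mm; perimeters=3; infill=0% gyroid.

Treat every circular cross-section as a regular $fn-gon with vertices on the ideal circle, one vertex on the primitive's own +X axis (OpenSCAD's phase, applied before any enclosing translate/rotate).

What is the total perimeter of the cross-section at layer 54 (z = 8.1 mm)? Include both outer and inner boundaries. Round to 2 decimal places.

At z = 8.1 mm: the cylinder is absent (z outside [0, 8]); the cube at (10, -3) is present — its section is the full 20.5×29.5 rectangle (perimeter 100.00 mm); Taking the union: only the 20.5×29.5 cube at (10, -3) is present, so the union is just that shape — boundary = 100.00 mm. Overall, the cross-section is a single solid region. Total boundary length (outer) = 100.00 mm.

100.00 mm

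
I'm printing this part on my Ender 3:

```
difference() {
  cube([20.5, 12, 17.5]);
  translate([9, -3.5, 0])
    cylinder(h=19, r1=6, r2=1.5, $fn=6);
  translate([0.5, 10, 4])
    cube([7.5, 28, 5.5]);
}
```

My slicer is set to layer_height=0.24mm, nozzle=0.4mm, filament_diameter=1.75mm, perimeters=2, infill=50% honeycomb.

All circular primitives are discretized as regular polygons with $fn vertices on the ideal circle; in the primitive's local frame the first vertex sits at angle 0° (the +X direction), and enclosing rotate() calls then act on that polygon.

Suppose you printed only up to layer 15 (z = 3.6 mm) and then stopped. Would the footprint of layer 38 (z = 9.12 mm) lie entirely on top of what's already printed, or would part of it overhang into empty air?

part overhangs

Compare the two slices. At z = 3.6: the cube is present — its section is the full 20.5×12 rectangle (area 246.00 mm²); the cone at (9, -3.5) (r1=6→r2=1.5) has section circumradius 5.147 here — a regular 6-gon (area = (6/2)·5.147²·sin(360°/6) = 68.84 mm²); the cube at (0.5, 10) is not intersected at this z (z outside [4, 9.5]); After the difference (first − rest): starting from the 20.5×12 cube (246.00 mm²), the cone at (9, -3.5) partially overlaps it — only the 5.46 mm² overlap (of its 68.84 mm²) is removed, clipping the outline — area = 240.54 mm². At z = 9.12: the 20.5×12 cube contributes its full rectangle (area 246.00 mm²); the cone at (9, -3.5) contributes a regular 6-gon of circumradius 3.840 (interpolated between r1=6 and r2=1.5 at t=0.480) (area = (6/2)·3.840²·sin(360°/6) = 38.31 mm²); the cube at (0.5, 10) is present — its section is the full 7.5×28 rectangle (area 210.00 mm²); Taking the first minus the rest: starting from the 20.5×12 cube (246.00 mm²), the cone at (9, -3.5) misses the remaining region (no effect); the 7.5×28 cube at (0.5, 10) partially overlaps it — only the 15.00 mm² overlap (of its 210.00 mm²) is removed, clipping the outline — area = 231.00 mm². Checking containment: at z = 9.12 the cross-section extends beyond the z = 3.6 cross-section by about 5.46 mm².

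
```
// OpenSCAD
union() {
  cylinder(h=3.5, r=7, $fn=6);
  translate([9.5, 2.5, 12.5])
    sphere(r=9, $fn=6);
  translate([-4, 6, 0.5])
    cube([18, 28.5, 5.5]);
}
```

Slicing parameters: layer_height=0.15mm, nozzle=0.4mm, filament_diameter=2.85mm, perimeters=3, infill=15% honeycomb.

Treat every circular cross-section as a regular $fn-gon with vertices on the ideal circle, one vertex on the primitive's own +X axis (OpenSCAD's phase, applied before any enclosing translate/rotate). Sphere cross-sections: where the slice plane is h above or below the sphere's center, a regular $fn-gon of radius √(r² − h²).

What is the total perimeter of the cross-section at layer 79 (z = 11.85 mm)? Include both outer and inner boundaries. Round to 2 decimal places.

At z = 11.85 mm: the cylinder is absent (z outside [0, 3.5]); the r=9 sphere at (9.5, 2.5) contributes a regular 6-gon of circumradius √(9²−0.65²) = 8.976 (perimeter = 2·6·8.976·sin(180°/6) = 53.86 mm); the cube at (-4, 6) does not reach this height (z outside [0.5, 6]); Merging all regions: only the r=9 sphere at (9.5, 2.5) is present, so the union is just that shape — boundary = 53.86 mm. Overall, the cross-section is a single solid region. Total boundary length (outer) = 53.86 mm.

53.86 mm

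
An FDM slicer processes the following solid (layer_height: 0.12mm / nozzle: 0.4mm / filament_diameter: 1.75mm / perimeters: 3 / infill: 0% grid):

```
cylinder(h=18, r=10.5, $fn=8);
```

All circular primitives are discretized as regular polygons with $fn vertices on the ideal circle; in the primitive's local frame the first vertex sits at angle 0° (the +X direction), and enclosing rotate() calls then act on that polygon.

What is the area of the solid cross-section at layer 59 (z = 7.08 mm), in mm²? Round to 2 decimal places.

At z = 7.08 mm: the r=10.5 cylinder gives a regular 8-gon of circumradius 10.5 (constant along its height) (area = (8/2)·10.500²·sin(360°/8) = 311.83 mm²). Overall, the cross-section is a single solid region. Net area = 311.83 mm².

311.83 mm²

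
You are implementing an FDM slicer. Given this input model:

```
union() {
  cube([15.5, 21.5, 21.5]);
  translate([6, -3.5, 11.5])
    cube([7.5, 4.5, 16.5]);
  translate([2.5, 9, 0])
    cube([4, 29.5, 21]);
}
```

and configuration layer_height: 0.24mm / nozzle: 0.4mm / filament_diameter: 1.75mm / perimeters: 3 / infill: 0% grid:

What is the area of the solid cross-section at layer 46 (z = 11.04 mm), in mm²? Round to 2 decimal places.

At z = 11.04 mm: the cube (footprint 15.5×21.5) is included at this height (area 333.25 mm²); the cube at (6, -3.5) does not reach this height (z outside [11.5, 28]); the cube at (2.5, 9) is present — its section is the full 4×29.5 rectangle (area 118.00 mm²); Taking the union: the regions partially overlap — summed areas 451.25 mm² minus the doubly-counted overlap 50.00 mm² gives 401.25 mm² — area = 401.25 mm². Overall, the cross-section is a single solid region. Net area = 401.25 mm².

401.25 mm²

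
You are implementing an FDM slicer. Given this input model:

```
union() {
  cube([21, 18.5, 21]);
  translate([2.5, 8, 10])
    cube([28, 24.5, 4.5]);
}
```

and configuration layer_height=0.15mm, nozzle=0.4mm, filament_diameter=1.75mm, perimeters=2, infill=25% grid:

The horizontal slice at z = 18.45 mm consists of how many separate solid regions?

1

At z = 18.45 mm: the cube is present — its section is the full 21×18.5 rectangle; the cube at (2.5, 8) is not intersected at this z (z outside [10, 14.5]); Combining (union): only the 21×18.5 cube is present, so the union is just that shape — 1 connected region. The result has 1 disconnected region.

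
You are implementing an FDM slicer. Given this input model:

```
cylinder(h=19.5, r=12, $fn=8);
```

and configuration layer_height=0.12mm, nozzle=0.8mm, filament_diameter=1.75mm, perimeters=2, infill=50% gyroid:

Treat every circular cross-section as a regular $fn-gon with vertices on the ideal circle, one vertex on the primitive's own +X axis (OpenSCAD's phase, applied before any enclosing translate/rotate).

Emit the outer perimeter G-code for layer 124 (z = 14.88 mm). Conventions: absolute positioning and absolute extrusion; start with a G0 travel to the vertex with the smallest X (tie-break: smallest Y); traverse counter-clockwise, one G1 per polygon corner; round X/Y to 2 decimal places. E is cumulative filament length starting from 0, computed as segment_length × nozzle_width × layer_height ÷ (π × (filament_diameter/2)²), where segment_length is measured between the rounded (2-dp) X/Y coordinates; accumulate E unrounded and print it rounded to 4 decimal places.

At z = 14.88 mm: the r=12 cylinder gives a regular 8-gon of circumradius 12 (constant along its height). The outline is a single polygon with 8 vertices. Extrusion per mm of travel: 0.8 × 0.12 / (π × 0.875²) = 0.039912. Accumulating E over each segment gives final E = 2.9334.

G0 X-12.00 Y0.00 Z14.88
G1 X-8.49 Y-8.49 E0.3667
G1 X0.00 Y-12.00 E0.7333
G1 X8.49 Y-8.49 E1.1000
G1 X12.00 Y0.00 E1.4667
G1 X8.49 Y8.49 E1.8334
G1 X0.00 Y12.00 E2.2000
G1 X-8.49 Y8.49 E2.5667
G1 X-12.00 Y0.00 E2.9334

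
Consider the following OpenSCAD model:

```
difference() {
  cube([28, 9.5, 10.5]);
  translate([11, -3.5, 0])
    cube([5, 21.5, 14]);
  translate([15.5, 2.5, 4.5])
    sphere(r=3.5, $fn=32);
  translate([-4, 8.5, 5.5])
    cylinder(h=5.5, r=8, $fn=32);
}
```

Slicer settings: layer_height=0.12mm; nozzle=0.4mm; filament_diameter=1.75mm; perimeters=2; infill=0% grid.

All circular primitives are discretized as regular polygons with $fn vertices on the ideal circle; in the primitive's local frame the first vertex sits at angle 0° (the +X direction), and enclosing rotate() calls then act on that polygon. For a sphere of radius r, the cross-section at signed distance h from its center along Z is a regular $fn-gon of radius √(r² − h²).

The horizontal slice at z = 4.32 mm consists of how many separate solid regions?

2

At z = 4.32 mm: the cube is present — its section is the full 28×9.5 rectangle; the cube at (11, -3.5) (footprint 5×21.5) is included at this height; the sphere at (15.5, 2.5): section is a regular 32-gon, circumradius = √(r²−h²) = √(3.5²−0.18²) = 3.495; the cylinder at (-4, 8.5) is absent (z outside [5.5, 11]); After the difference (first − rest): starting from the 28×9.5 cube, the 5×21.5 cube at (11, -3.5) partially overlaps it — only the 47.50 mm² overlap (of its 107.50 mm²) is removed, clipping the outline; the r=3.5 sphere at (15.5, 2.5) partially overlaps it — only the 14.44 mm² overlap (of its 38.14 mm²) is removed, clipping the outline — 2 connected regions. The result has 2 disconnected regions.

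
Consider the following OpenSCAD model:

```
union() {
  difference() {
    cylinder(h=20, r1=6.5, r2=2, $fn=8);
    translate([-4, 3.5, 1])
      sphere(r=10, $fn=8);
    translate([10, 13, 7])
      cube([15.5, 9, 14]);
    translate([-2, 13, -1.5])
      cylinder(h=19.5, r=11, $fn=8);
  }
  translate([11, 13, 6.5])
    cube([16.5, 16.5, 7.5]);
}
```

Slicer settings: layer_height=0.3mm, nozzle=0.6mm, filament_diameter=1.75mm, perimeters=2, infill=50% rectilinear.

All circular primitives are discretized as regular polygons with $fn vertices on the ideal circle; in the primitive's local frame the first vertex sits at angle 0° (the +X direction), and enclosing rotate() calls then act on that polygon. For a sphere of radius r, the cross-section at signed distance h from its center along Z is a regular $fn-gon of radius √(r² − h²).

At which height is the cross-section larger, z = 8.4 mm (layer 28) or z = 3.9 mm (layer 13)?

Layer 28 (z = 8.4): the cone (r1=6.5→r2=2) has section circumradius 4.610 here — a regular 8-gon (area = (8/2)·4.610²·sin(360°/8) = 60.11 mm²); the r=10 sphere at (-4, 3.5) slices to a regular 8-gon of circumradius 6.726 (√(r²−h²) with h=7.4 from center) (area = (8/2)·6.726²·sin(360°/8) = 127.96 mm²); the cube at (10, 13) (footprint 15.5×9) is included at this height (area 139.50 mm²); the r=11 cylinder at (-2, 13) contributes a regular 8-gon of circumradius 11 (area = (8/2)·11.000²·sin(360°/8) = 342.24 mm²); Subtracting the remaining from the first: starting from the cone (60.11 mm²), the r=10 sphere at (-4, 3.5) partially overlaps it — only the 34.41 mm² overlap (of its 127.96 mm²) is removed, clipping the outline; the 15.5×9 cube at (10, 13) misses the remaining region (no effect); the r=11 cylinder at (-2, 13) misses the remaining region (no effect) — area = 25.70 mm²; the cube at (11, 13) is present — its section is the full 16.5×16.5 rectangle (area 272.25 mm²); Combining (union): the 2 present regions are separate (no shared area or edge), so areas and boundary lengths simply add and each stays a separate island — area = 297.95 mm². So its area = 297.95 mm². Layer 13 (z = 3.9): the cone (r1=6.5→r2=2) has section circumradius 5.622 here — a regular 8-gon (area = (8/2)·5.622²·sin(360°/8) = 89.41 mm²); the r=10 sphere at (-4, 3.5) contributes a regular 8-gon of circumradius √(10²−2.9²) = 9.570 (area = (8/2)·9.570²·sin(360°/8) = 259.06 mm²); the cube at (10, 13) is absent (z outside [7, 21]); the r=11 cylinder at (-2, 13) contributes a regular 8-gon of circumradius 11 (area = (8/2)·11.000²·sin(360°/8) = 342.24 mm²); After the difference (first − rest): starting from the cone (89.41 mm²), the r=10 sphere at (-4, 3.5) partially overlaps it — only the 77.65 mm² overlap (of its 259.06 mm²) is removed, clipping the outline; the r=11 cylinder at (-2, 13) misses the remaining region (no effect) — area = 11.76 mm²; the cube at (11, 13) is absent (z outside [6.5, 14]); Taking the union: only the result so far is present, so the union is just that shape — area = 11.76 mm². So its area = 11.76 mm². Layer 28 is larger (297.95 vs 11.76 mm²).

layer 28 (z = 8.4 mm)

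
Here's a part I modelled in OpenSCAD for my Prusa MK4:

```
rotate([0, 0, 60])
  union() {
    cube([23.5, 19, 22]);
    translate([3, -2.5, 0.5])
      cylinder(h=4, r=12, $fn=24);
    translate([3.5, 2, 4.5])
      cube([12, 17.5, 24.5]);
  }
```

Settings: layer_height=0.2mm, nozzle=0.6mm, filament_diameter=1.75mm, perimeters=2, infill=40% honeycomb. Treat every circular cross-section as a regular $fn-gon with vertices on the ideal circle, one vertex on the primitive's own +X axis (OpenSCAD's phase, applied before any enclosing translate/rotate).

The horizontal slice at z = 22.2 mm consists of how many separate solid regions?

At z = 22.2 mm: the cube does not reach this height (z outside [0, 22]); the cylinder at (3, -2.5) is not intersected at this z (z outside [0.5, 4.5]); the cube at (3.5, 2) is present — its section is the full 12×17.5 rectangle; Combining (union): only the 12×17.5 cube at (3.5, 2) is present, so the union is just that shape — 1 connected region; (rotated 60° about Z; rotation is an isometry so areas/perimeters/island counts are preserved). The result has 1 disconnected region.

1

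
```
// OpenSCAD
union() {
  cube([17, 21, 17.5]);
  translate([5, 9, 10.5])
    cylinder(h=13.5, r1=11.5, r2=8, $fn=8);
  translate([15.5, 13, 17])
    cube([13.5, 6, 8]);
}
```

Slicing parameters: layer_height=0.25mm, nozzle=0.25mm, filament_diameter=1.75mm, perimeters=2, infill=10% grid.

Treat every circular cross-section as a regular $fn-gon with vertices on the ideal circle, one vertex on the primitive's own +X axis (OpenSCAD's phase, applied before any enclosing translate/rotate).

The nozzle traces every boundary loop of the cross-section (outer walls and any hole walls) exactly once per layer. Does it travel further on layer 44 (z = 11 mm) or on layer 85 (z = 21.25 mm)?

Layer 44 (z = 11): the 17×21 cube contributes its full rectangle (perimeter 76.00 mm); the cone at (5, 9) contributes a regular 8-gon of circumradius 11.370 (interpolated between r1=11.5 and r2=8 at t=0.037) (perimeter = 2·8·11.370·sin(180°/8) = 69.62 mm); the cube at (15.5, 13) is not intersected at this z (z outside [17, 25]); Merging all regions: the regions partially overlap (shared area 272.73 mm²), so the edge portions inside another operand are dropped and the merged outline is re-measured after clipping — boundary = 82.57 mm. So its perimeter = 82.57 mm. Layer 85 (z = 21.25): the cube is not intersected at this z (z outside [0, 17.5]); the cone at (5, 9): at t=0.796 of its height the radius interpolates to r₁+(r₂−r₁)t = 8.713, giving a regular 8-gon of that circumradius (perimeter = 2·8·8.713·sin(180°/8) = 53.35 mm); the cube at (15.5, 13) is present — its section is the full 13.5×6 rectangle (perimeter 39.00 mm); Combining (union): the 2 present regions are separate (no shared area or edge), so areas and boundary lengths simply add and each stays a separate island — boundary = 92.35 mm. So its perimeter = 92.35 mm. Layer 85 is larger (92.35 vs 82.57 mm).

layer 85 (z = 21.25 mm)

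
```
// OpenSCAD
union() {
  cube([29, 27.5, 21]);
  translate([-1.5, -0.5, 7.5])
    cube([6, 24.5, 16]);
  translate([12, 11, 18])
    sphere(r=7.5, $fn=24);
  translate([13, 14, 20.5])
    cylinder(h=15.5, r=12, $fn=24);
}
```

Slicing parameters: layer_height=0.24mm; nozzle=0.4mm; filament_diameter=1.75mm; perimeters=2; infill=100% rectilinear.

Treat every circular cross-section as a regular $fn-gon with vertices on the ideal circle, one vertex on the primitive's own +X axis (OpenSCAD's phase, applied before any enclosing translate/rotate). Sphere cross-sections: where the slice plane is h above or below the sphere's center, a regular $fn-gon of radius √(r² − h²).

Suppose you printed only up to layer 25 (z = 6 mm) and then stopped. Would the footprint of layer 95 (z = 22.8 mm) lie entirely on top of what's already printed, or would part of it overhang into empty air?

Compare the two slices. At z = 6: the cube (footprint 29×27.5) is included at this height (area 797.50 mm²); the cube at (-1.5, -0.5) does not reach this height (z outside [7.5, 23.5]); the sphere at (12, 11) does not reach this height (|z−center|=12.000 > r=7.5); the cylinder at (13, 14) does not reach this height (z outside [20.5, 36]); Taking the union: only the 29×27.5 cube is present, so the union is just that shape — area = 797.50 mm². At z = 22.8: the cube is absent (z outside [0, 21]); the cube at (-1.5, -0.5) is present — its section is the full 6×24.5 rectangle (area 147.00 mm²); the r=7.5 sphere at (12, 11) slices to a regular 24-gon of circumradius 5.763 (√(r²−h²) with h=4.8 from center) (area = (24/2)·5.763²·sin(360°/24) = 103.14 mm²); the r=12 cylinder at (13, 14) contributes a regular 24-gon of circumradius 12 (area = (24/2)·12.000²·sin(360°/24) = 447.24 mm²); Taking the union: the regions partially overlap — summed areas 697.38 mm² minus the doubly-counted overlap 142.70 mm² gives 554.68 mm² — area = 554.68 mm². Checking containment: at z = 22.8 the cross-section extends beyond the z = 6 cross-section by about 39.00 mm².

part overhangs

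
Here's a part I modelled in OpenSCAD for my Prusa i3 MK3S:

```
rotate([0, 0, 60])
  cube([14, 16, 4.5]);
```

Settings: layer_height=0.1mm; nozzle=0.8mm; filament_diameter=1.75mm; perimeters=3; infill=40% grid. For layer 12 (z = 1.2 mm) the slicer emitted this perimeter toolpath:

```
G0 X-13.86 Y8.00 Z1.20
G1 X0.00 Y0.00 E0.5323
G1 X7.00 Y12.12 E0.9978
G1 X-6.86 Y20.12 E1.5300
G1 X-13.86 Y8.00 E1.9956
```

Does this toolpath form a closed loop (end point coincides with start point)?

yes

Start point (G0): (-13.86, 8.00). End point (last G1): the path returns to the start — closed.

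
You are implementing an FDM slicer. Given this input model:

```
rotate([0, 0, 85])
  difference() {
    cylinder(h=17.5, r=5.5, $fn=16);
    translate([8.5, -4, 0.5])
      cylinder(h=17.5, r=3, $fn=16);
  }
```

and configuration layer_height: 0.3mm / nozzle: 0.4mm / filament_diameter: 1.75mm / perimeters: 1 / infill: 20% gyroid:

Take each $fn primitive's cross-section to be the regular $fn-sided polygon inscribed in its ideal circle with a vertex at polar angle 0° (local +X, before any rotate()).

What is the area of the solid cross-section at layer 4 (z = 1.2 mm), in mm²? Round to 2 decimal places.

92.61 mm²

At z = 1.2 mm: the cylinder: section is a regular 16-gon, circumradius r=5.5 (area = (16/2)·5.500²·sin(360°/16) = 92.61 mm²); the r=3 cylinder at (8.5, -4) gives a regular 16-gon of circumradius 3 (constant along its height) (area = (16/2)·3.000²·sin(360°/16) = 27.55 mm²); After the difference (first − rest): starting from the r=5.5 cylinder (92.61 mm²), the r=3 cylinder at (8.5, -4) misses the remaining region (no effect) — area = 92.61 mm²; (whole slice rotated 85° about Z — lengths, areas and connectivity unchanged). Overall, the cross-section is a single solid region. Net area = 92.61 mm².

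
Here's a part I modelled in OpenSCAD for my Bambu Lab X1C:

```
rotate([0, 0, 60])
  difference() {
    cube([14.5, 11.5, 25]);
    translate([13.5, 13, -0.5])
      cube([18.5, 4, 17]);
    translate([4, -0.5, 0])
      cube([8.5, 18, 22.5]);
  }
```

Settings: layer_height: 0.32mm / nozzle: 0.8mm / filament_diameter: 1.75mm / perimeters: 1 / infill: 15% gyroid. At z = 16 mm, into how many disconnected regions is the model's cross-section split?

2

At z = 16 mm: the 14.5×11.5 cube contributes its full rectangle; the 18.5×4 cube at (13.5, 13) contributes its full rectangle; the cube at (4, -0.5) (footprint 8.5×18) is included at this height; Taking the first minus the rest: starting from the 14.5×11.5 cube, the 18.5×4 cube at (13.5, 13) misses the remaining region (no effect); the 8.5×18 cube at (4, -0.5) partially overlaps it — only the 97.75 mm² overlap (of its 153.00 mm²) is removed, clipping the outline — 2 connected regions; (rotated 60° about Z; rotation is an isometry so areas/perimeters/island counts are preserved). The result has 2 disconnected regions.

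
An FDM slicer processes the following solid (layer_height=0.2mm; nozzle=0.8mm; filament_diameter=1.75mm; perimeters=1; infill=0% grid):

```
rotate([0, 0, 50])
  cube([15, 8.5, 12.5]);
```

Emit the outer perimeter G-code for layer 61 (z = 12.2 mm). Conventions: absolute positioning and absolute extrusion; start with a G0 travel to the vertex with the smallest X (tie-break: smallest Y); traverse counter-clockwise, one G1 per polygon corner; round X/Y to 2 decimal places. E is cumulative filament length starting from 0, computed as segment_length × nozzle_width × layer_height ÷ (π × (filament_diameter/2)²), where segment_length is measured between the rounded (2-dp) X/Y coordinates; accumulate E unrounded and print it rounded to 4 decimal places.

G0 X-6.51 Y5.46 Z12.20
G1 X0.00 Y0.00 E0.5652
G1 X9.64 Y11.49 E1.5629
G1 X3.13 Y16.95 E2.1281
G1 X-6.51 Y5.46 E3.1258

At z = 12.2 mm: the cube (footprint 15×8.5) is included at this height; (rotated 50° about Z; rotation is an isometry so areas/perimeters/island counts are preserved). The outline is a single polygon with 4 vertices. Extrusion per mm of travel: 0.8 × 0.2 / (π × 0.875²) = 0.066520. Accumulating E over each segment gives final E = 3.1258.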